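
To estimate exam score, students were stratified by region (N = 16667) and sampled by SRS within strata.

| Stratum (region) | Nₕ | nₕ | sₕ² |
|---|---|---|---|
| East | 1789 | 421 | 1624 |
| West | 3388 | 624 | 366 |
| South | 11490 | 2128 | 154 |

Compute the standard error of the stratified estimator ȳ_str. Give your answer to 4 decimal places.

Var(ȳ_str) = Σₕ Wₕ²(1 − fₕ)sₕ²/nₕ with Wₕ = Nₕ/N, N = 16667.
East: Wₕ = 0.10733785; term = 0.10733785²·(1 − 0.23532700)·1624/421 = 0.033984861.
West: Wₕ = 0.20327593; term = 0.20327593²·(1 − 0.18417946)·366/624 = 0.019772567.
South: Wₕ = 0.68938621; term = 0.68938621²·(1 − 0.18520453)·154/2128 = 0.028023533.
Sum = 0.081780961.
SE = √(0.081780961) = 0.2860.

0.2860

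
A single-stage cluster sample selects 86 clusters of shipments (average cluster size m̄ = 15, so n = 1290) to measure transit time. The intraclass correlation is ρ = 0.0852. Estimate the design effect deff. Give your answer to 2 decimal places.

2.19

deff = 1 + (15 − 1)·0.0852 = 1 + 1.1928 = 2.1928.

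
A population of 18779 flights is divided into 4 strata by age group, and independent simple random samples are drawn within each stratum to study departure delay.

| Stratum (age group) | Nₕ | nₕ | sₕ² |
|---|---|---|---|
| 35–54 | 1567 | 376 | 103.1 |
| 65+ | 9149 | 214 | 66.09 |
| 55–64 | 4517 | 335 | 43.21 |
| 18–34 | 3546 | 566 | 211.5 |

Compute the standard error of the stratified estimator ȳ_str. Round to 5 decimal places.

Var(ȳ_str) = Σₕ Wₕ²(1 − fₕ)sₕ²/nₕ with Wₕ = Nₕ/N, N = 18779.
35–54: Wₕ = 0.08344427; term = 0.08344427²·(1 − 0.23994895)·103.1/376 = 0.0014511311.
65+: Wₕ = 0.48719314; term = 0.48719314²·(1 − 0.02339053)·66.09/214 = 0.071588826.
55–64: Wₕ = 0.24053464; term = 0.24053464²·(1 − 0.07416427)·43.21/335 = 0.0069092142.
18–34: Wₕ = 0.18882795; term = 0.18882795²·(1 − 0.15961647)·211.5/566 = 0.01119706.
Sum = 0.091146231.
SE = √(0.091146231) = 0.30190.

0.30190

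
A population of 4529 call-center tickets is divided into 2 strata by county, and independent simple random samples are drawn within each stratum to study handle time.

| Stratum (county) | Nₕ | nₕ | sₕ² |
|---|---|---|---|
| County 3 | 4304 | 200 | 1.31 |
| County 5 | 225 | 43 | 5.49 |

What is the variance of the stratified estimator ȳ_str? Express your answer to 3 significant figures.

Var(ȳ_str) = Σₕ Wₕ²(1 − fₕ)sₕ²/nₕ with Wₕ = Nₕ/N, N = 4529.
County 3: Wₕ = 0.95032016; term = 0.95032016²·(1 − 0.04646840)·1.31/200 = 0.0056404827.
County 5: Wₕ = 0.04967984; term = 0.04967984²·(1 − 0.19111111)·5.49/43 = 2.5489021 × 10^-4.
Sum = 0.0058953729.

0.00590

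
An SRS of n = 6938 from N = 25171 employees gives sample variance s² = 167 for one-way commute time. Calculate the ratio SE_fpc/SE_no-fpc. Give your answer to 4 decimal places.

f = n/N = 6938/25171 = 0.27563466.
SE_no-fpc = √(s²/n) = 0.15514618; SE_fpc = √((1−f)s²/n) = 0.13204438.
Ratio = √(1−f) = 0.85109655.

0.8511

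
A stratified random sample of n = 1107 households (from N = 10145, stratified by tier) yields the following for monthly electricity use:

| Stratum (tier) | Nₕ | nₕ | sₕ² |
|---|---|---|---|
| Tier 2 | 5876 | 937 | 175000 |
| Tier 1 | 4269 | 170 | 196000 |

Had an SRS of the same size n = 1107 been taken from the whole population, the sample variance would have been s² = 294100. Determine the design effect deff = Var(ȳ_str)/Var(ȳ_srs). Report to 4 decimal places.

1.0507

Var(ȳ_str) = Σ Wₕ²(1−fₕ)sₕ²/nₕ with Wₕ = Nₕ/10145:
  Tier 2: (5876/10145)²·(1−937/5876)·175000/937 = 52.664161
  Tier 1: (4269/10145)²·(1−170/4269)·196000/170 = 196.02304
  → Var(ȳ_str) = 248.6872.
Var(ȳ_srs) = (1 − 1107/10145)·294100/1107 = 236.68334.
deff = 248.6872 / 236.68334 = 1.0507.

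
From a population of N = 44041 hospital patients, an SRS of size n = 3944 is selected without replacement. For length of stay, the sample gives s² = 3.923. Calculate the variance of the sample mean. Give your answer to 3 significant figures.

9.06 × 10^-4

Under SRS without replacement, Var(ȳ) = (1 − f)·s²/n with f = n/N = 3944/44041 = 0.08955292.
Var(ȳ) = (1 − 0.08955292)·3.923/3944 = 0.91044708·9.9467546 × 10^-4 = 9.0559937 × 10^-4.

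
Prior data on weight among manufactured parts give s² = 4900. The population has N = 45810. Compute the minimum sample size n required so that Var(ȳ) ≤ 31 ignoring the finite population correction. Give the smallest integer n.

159

Without fpc, n₀ = s²/D = 4900/31 = 158.0645.
Rounding up, n = 159.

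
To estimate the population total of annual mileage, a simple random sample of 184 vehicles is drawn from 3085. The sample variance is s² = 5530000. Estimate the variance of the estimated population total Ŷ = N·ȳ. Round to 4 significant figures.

2.690 × 10^11

Var(Ŷ) = N²·Var(ȳ) = N²·(1 − n/N)·s²/n.
f = 184/3085 = 0.05964344; Var(ȳ) = 0.94035656·5530000/184 = 28261.803.
Var(Ŷ) = 3085² · 28261.803 = 2.6897394 × 10^11.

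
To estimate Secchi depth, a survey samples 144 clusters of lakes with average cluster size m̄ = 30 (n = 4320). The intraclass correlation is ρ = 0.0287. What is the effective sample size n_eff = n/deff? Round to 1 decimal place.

2357.7

deff = 1 + (30 − 1)·0.0287 = 1 + 0.8323 = 1.8323.
n_eff = 4320 / 1.8323 = 2357.7.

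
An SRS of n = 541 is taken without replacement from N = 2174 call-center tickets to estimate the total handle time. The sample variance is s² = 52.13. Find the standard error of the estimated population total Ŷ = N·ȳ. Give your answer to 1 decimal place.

584.9

Var(Ŷ) = N²·Var(ȳ) = N²·(1 − n/N)·s²/n.
f = 541/2174 = 0.24885005; Var(ȳ) = 0.75114995·52.13/541 = 0.072379754.
Var(Ŷ) = 2174² · 0.072379754 = 342086.69.
SE(Ŷ) = √(342086.69) = 584.9.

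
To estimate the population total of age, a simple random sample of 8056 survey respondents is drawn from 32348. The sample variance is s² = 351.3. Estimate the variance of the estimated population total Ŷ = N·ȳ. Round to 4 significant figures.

3.427 × 10^7

Var(Ŷ) = N²·Var(ȳ) = N²·(1 − n/N)·s²/n.
f = 8056/32348 = 0.24904167; Var(ȳ) = 0.75095833·351.3/8056 = 0.032747227.
Var(Ŷ) = 32348² · 0.032747227 = 3.4266473 × 10^7.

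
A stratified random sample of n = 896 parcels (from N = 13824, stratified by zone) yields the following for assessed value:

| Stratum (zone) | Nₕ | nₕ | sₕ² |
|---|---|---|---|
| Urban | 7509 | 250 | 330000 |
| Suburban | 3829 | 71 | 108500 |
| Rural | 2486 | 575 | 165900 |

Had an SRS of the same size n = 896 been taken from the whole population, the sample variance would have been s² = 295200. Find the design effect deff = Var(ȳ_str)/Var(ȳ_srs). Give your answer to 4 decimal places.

1.6187

Var(ȳ_str) = Σ Wₕ²(1−fₕ)sₕ²/nₕ with Wₕ = Nₕ/13824:
  Urban: (7509/13824)²·(1−250/7509)·330000/250 = 376.50035
  Suburban: (3829/13824)²·(1−71/3829)·108500/71 = 115.06575
  Rural: (2486/13824)²·(1−575/2486)·165900/575 = 7.1725387
  → Var(ȳ_str) = 498.73864.
Var(ȳ_srs) = (1 − 896/13824)·295200/896 = 308.11012.
deff = 498.73864 / 308.11012 = 1.6187.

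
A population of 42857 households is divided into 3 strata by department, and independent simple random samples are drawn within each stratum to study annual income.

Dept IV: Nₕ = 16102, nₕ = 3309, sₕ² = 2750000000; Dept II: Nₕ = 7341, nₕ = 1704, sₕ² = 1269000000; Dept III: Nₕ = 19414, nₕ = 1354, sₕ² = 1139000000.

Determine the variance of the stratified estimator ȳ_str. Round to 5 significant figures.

270570

Var(ȳ_str) = Σₕ Wₕ²(1 − fₕ)sₕ²/nₕ with Wₕ = Nₕ/N, N = 42857.
Dept IV: Wₕ = 0.37571459; term = 0.37571459²·(1 − 0.20550242)·2750000000/3309 = 93206.16.
Dept II: Wₕ = 0.17129057; term = 0.17129057²·(1 − 0.23212096)·1269000000/1704 = 16778.447.
Dept III: Wₕ = 0.45299484; term = 0.45299484²·(1 − 0.06974348)·1139000000/1354 = 160581.05.
Sum = 270565.66.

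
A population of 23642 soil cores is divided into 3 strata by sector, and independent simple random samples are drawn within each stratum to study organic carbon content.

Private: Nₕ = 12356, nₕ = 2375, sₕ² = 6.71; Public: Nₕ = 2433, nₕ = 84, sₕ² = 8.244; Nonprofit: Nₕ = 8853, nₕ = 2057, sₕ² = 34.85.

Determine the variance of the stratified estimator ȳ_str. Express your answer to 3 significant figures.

Var(ȳ_str) = Σₕ Wₕ²(1 − fₕ)sₕ²/nₕ with Wₕ = Nₕ/N, N = 23642.
Private: Wₕ = 0.52262922; term = 0.52262922²·(1 − 0.19221431)·6.71/2375 = 6.2336503 × 10^-4.
Public: Wₕ = 0.10291008; term = 0.10291008²·(1 − 0.03452528)·8.244/84 = 0.0010034954.
Nonprofit: Wₕ = 0.37446071; term = 0.37446071²·(1 − 0.23235062)·34.85/2057 = 0.0018236601.
Sum = 0.0034505205.

0.00345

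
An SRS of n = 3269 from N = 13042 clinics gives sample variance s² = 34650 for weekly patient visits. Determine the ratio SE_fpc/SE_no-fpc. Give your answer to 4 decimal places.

0.8656

f = n/N = 3269/13042 = 0.25065174.
SE_no-fpc = √(s²/n) = 3.2556983; SE_fpc = √((1−f)s²/n) = 2.8182921.
Ratio = √(1−f) = 0.86564904.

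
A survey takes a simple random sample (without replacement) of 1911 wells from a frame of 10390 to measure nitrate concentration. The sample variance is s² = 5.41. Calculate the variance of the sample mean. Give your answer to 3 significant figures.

Under SRS without replacement, Var(ȳ) = (1 − f)·s²/n with f = n/N = 1911/10390 = 0.18392685.
Var(ȳ) = (1 − 0.18392685)·5.41/1911 = 0.81607315·0.0028309785 = 0.0023102856.

0.00231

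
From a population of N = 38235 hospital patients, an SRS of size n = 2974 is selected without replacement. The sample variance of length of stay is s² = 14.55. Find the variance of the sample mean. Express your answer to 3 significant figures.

0.00451

Under SRS without replacement, Var(ȳ) = (1 − f)·s²/n with f = n/N = 2974/38235 = 0.07778214.
Var(ȳ) = (1 − 0.07778214)·14.55/2974 = 0.92221786·0.0048924008 = 0.0045118594.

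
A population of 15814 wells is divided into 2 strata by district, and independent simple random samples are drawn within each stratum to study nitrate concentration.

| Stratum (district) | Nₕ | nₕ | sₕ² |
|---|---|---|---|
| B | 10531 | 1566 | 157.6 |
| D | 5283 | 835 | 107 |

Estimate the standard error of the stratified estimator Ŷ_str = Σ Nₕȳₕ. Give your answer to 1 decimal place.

Var(Ŷ_str) = Σₕ Nₕ²(1 − fₕ)sₕ²/nₕ.
B: 10531²·(1 − 1566/10531)·157.6/1566 = 9.5013291 × 10^6.
D: 5283²·(1 − 835/5283)·107/835 = 3.0112214 × 10^6.
Sum = 1.2512551 × 10^7.
SE = √(1.2512551 × 10^7) = 3537.3.

3537.3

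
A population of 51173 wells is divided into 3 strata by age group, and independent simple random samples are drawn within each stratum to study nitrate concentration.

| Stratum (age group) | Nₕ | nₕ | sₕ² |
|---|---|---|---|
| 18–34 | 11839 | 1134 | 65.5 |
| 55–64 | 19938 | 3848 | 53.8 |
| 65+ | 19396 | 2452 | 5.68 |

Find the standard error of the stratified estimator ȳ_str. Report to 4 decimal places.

Var(ȳ_str) = Σₕ Wₕ²(1 − fₕ)sₕ²/nₕ with Wₕ = Nₕ/N, N = 51173.
18–34: Wₕ = 0.23135247; term = 0.23135247²·(1 − 0.09578512)·65.5/1134 = 0.0027954272.
55–64: Wₕ = 0.38961953; term = 0.38961953²·(1 − 0.19299829)·53.8/3848 = 0.001712786.
65+: Wₕ = 0.37902800; term = 0.37902800²·(1 − 0.12641782)·5.68/2452 = 2.9071955 × 10^-4.
Sum = 0.0047989328.
SE = √(0.0047989328) = 0.0693.

0.0693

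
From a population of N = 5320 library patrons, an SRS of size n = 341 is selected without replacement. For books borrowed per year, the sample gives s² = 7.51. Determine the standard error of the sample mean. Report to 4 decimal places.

0.1436

Under SRS without replacement, Var(ȳ) = (1 − f)·s²/n with f = n/N = 341/5320 = 0.06409774.
Var(ȳ) = (1 − 0.06409774)·7.51/341 = 0.93590226·0.02202346 = 0.020611806.
SE(ȳ) = √(0.020611806) = 0.1436.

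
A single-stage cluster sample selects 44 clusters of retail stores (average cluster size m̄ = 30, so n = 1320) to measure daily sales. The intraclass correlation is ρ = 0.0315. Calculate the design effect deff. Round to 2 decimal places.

deff = 1 + (30 − 1)·0.0315 = 1 + 0.9135 = 1.9135.

1.91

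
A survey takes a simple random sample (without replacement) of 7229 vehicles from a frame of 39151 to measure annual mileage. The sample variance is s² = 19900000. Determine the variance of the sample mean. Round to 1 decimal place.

2244.5

Under SRS without replacement, Var(ȳ) = (1 − f)·s²/n with f = n/N = 7229/39151 = 0.18464407.
Var(ȳ) = (1 − 0.18464407)·19900000/7229 = 0.81535593·2752.8012 = 2244.5128.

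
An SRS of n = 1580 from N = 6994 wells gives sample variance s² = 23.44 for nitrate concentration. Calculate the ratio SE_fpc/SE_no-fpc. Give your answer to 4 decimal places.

f = n/N = 1580/6994 = 0.22590792.
SE_no-fpc = √(s²/n) = 0.12180083; SE_fpc = √((1−f)s²/n) = 0.10716342.
Ratio = √(1−f) = 0.87982503.

0.8798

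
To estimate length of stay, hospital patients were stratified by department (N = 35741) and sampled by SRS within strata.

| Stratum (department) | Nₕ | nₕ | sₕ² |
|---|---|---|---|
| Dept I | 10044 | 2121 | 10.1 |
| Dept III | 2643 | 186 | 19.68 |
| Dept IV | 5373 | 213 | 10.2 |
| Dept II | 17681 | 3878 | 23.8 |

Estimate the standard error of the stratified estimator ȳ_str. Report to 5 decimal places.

0.05519

Var(ȳ_str) = Σₕ Wₕ²(1 − fₕ)sₕ²/nₕ with Wₕ = Nₕ/N, N = 35741.
Dept I: Wₕ = 0.28102180; term = 0.28102180²·(1 − 0.21117085)·10.1/2121 = 2.9664953 × 10^-4.
Dept III: Wₕ = 0.07394869; term = 0.07394869²·(1 − 0.07037457)·19.68/186 = 5.3787464 × 10^-4.
Dept IV: Wₕ = 0.15033155; term = 0.15033155²·(1 − 0.03964266)·10.2/213 = 0.0010393306.
Dept II: Wₕ = 0.49469797; term = 0.49469797²·(1 − 0.21933149)·23.8/3878 = 0.0011725087.
Sum = 0.0030463635.
SE = √(0.0030463635) = 0.05519.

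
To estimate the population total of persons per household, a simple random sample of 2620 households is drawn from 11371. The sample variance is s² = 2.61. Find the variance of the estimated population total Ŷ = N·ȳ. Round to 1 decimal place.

99127.8

Var(Ŷ) = N²·Var(ȳ) = N²·(1 − n/N)·s²/n.
f = 2620/11371 = 0.23041069; Var(ȳ) = 0.76958931·2.61/2620 = 7.6665194 × 10^-4.
Var(Ŷ) = 11371² · (7.6665194 × 10^-4) = 99127.821.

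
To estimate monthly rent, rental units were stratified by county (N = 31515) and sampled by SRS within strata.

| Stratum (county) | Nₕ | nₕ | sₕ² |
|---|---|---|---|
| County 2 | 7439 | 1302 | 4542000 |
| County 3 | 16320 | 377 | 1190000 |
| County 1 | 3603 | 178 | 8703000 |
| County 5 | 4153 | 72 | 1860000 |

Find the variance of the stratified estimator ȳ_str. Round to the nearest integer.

2036

Var(ȳ_str) = Σₕ Wₕ²(1 − fₕ)sₕ²/nₕ with Wₕ = Nₕ/N, N = 31515.
County 2: Wₕ = 0.23604633; term = 0.23604633²·(1 − 0.17502352)·4542000/1302 = 160.3512.
County 3: Wₕ = 0.51784864; term = 0.51784864²·(1 − 0.02310049)·1190000/377 = 826.91561.
County 1: Wₕ = 0.11432651; term = 0.11432651²·(1 − 0.04940328)·8703000/178 = 607.49009.
County 5: Wₕ = 0.13177852; term = 0.13177852²·(1 − 0.01733686)·1860000/72 = 440.83326.
Sum = 2035.5902.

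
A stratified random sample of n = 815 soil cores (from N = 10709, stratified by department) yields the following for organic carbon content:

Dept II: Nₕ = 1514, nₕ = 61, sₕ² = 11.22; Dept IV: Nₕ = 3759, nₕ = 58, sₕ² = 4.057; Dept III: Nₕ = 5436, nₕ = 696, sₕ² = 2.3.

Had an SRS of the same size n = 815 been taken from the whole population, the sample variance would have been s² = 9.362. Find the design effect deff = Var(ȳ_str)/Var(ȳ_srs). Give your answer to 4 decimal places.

Var(ȳ_str) = Σ Wₕ²(1−fₕ)sₕ²/nₕ with Wₕ = Nₕ/10709:
  Dept II: (1514/10709)²·(1−61/1514)·11.22/61 = 0.0035282283
  Dept IV: (3759/10709)²·(1−58/3759)·4.057/58 = 0.0084853662
  Dept III: (5436/10709)²·(1−696/5436)·2.3/696 = 7.4246938 × 10^-4
  → Var(ȳ_str) = 0.012756064.
Var(ȳ_srs) = (1 − 815/10709)·9.362/815 = 0.010612899.
deff = 0.012756064 / 0.010612899 = 1.2019.

1.2019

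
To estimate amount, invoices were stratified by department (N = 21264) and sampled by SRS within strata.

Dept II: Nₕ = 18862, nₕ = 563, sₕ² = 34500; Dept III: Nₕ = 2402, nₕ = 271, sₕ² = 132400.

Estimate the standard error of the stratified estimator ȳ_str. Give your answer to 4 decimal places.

7.2324

Var(ȳ_str) = Σₕ Wₕ²(1 − fₕ)sₕ²/nₕ with Wₕ = Nₕ/N, N = 21264.
Dept II: Wₕ = 0.88703913; term = 0.88703913²·(1 − 0.02984837)·34500/563 = 46.777378.
Dept III: Wₕ = 0.11296087; term = 0.11296087²·(1 − 0.11282265)·132400/271 = 5.5307652.
Sum = 52.308143.
SE = √(52.308143) = 7.2324.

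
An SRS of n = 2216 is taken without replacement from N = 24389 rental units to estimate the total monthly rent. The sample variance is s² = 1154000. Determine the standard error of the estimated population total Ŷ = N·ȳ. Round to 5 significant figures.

Var(Ŷ) = N²·Var(ȳ) = N²·(1 − n/N)·s²/n.
f = 2216/24389 = 0.09086063; Var(ȳ) = 0.90913937·1154000/2216 = 473.44171.
Var(Ŷ) = 24389² · 473.44171 = 2.8161417 × 10^11.
SE(Ŷ) = √(2.8161417 × 10^11) = 530670.

530670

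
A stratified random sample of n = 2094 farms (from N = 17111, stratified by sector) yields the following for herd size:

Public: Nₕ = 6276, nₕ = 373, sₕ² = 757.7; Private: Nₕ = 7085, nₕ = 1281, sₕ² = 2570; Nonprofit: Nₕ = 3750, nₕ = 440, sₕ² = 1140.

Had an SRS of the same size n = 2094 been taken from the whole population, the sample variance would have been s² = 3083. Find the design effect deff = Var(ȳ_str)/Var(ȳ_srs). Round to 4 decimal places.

0.5020

Var(ȳ_str) = Σ Wₕ²(1−fₕ)sₕ²/nₕ with Wₕ = Nₕ/17111:
  Public: (6276/17111)²·(1−373/6276)·757.7/373 = 0.25703567
  Private: (7085/17111)²·(1−1281/7085)·2570/1281 = 0.28177371
  Nonprofit: (3750/17111)²·(1−440/3750)·1140/440 = 0.10984003
  → Var(ȳ_str) = 0.64864941.
Var(ȳ_srs) = (1 − 2094/17111)·3083/2094 = 1.2921253.
deff = 0.64864941 / 1.2921253 = 0.5020.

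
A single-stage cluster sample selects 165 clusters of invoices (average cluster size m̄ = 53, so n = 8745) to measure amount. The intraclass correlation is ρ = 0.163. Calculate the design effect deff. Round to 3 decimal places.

deff = 1 + (53 − 1)·0.163 = 1 + 8.476 = 9.476.

9.476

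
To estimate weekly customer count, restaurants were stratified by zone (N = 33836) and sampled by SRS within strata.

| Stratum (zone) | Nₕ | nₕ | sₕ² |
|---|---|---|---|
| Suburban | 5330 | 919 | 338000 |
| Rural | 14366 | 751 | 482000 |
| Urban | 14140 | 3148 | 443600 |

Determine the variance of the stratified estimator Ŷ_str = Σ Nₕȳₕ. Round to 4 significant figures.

1.561 × 10^11

Var(Ŷ_str) = Σₕ Nₕ²(1 − fₕ)sₕ²/nₕ.
Suburban: 5330²·(1 − 919/5330)·338000/919 = 8.6469999 × 10^9.
Rural: 14366²·(1 − 751/14366)·482000/751 = 1.2553378 × 10^11.
Urban: 14140²·(1 − 3148/14140)·443600/3148 = 2.1901958 × 10^10.
Sum = 1.5608274 × 10^11.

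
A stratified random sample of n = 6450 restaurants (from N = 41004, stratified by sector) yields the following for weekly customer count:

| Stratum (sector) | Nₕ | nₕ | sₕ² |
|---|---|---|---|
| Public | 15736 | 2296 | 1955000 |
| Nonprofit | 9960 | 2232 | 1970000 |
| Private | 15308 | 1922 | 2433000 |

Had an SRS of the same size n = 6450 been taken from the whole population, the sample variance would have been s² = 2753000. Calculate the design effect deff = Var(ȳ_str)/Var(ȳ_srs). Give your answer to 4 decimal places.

0.8391

Var(ȳ_str) = Σ Wₕ²(1−fₕ)sₕ²/nₕ with Wₕ = Nₕ/41004:
  Public: (15736/41004)²·(1−2296/15736)·1955000/2296 = 107.10655
  Nonprofit: (9960/41004)²·(1−2232/9960)·1970000/2232 = 40.406017
  Private: (15308/41004)²·(1−1922/15308)·2433000/1922 = 154.27855
  → Var(ȳ_str) = 301.79112.
Var(ȳ_srs) = (1 − 6450/41004)·2753000/6450 = 359.68191.
deff = 301.79112 / 359.68191 = 0.8391.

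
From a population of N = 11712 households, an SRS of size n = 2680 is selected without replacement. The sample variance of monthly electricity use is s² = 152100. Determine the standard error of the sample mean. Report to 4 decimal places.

Under SRS without replacement, Var(ȳ) = (1 − f)·s²/n with f = n/N = 2680/11712 = 0.22882514.
Var(ȳ) = (1 − 0.22882514)·152100/2680 = 0.77117486·56.753731 = 43.767051.
SE(ȳ) = √(43.767051) = 6.6157.

6.6157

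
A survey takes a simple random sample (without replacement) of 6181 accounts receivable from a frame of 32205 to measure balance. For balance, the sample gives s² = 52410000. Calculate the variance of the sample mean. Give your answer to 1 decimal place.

Under SRS without replacement, Var(ȳ) = (1 − f)·s²/n with f = n/N = 6181/32205 = 0.19192672.
Var(ȳ) = (1 − 0.19192672)·52410000/6181 = 0.80807328·8479.2105 = 6851.8234.

6851.8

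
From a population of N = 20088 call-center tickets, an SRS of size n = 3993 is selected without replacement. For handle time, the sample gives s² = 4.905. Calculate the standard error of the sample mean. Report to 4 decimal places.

0.0314

Under SRS without replacement, Var(ȳ) = (1 − f)·s²/n with f = n/N = 3993/20088 = 0.19877539.
Var(ȳ) = (1 − 0.19877539)·4.905/3993 = 0.80122461·0.0012283997 = 9.8422407 × 10^-4.
SE(ȳ) = √(9.8422407 × 10^-4) = 0.0314.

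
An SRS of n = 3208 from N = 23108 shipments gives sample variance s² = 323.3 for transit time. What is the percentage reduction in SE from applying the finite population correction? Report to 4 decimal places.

7.2006

f = n/N = 3208/23108 = 0.13882638.
SE_no-fpc = √(s²/n) = 0.31745756; SE_fpc = √((1−f)s²/n) = 0.29459884.
Ratio = √(1−f) = 0.92799441. Reduction = 100·(1 − 0.92799441) = 7.2006%.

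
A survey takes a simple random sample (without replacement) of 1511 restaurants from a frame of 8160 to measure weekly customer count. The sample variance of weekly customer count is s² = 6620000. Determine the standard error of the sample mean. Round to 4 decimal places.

59.7489

Under SRS without replacement, Var(ȳ) = (1 − f)·s²/n with f = n/N = 1511/8160 = 0.18517157.
Var(ȳ) = (1 − 0.18517157)·6620000/1511 = 0.81482843·4381.2045 = 3569.93.
SE(ȳ) = √(3569.93) = 59.7489.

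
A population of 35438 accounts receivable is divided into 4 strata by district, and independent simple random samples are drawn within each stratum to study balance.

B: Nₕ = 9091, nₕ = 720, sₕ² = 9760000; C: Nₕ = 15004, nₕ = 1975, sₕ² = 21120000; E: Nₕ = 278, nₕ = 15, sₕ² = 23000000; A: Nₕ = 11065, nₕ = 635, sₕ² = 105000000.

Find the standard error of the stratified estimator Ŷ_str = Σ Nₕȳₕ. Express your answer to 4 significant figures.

4.724 × 10^6

Var(Ŷ_str) = Σₕ Nₕ²(1 − fₕ)sₕ²/nₕ.
B: 9091²·(1 − 720/9091)·9760000/720 = 1.0315881 × 10^12.
C: 15004²·(1 − 1975/15004)·21120000/1975 = 2.0904749 × 10^12.
E: 278²·(1 − 15/278)·23000000/15 = 1.1210813 × 10^11.
A: 11065²·(1 − 635/11065)·105000000/635 = 1.9083204 × 10^13.
Sum = 2.2317375 × 10^13.
SE = √(2.2317375 × 10^13) = 4.724 × 10^6.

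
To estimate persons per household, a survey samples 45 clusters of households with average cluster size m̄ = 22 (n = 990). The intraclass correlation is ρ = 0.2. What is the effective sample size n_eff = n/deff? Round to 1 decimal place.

deff = 1 + (22 − 1)·0.2 = 1 + 4.2 = 5.2.
n_eff = 990 / 5.2 = 190.4.

190.4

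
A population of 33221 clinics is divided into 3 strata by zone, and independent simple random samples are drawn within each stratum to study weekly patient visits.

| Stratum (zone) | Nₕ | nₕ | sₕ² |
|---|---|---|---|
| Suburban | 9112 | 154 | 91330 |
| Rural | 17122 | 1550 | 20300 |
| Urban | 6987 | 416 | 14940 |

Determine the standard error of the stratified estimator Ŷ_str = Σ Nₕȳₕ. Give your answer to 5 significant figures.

Var(Ŷ_str) = Σₕ Nₕ²(1 − fₕ)sₕ²/nₕ.
Suburban: 9112²·(1 − 154/9112)·91330/154 = 4.8408041 × 10^10.
Rural: 17122²·(1 − 1550/17122)·20300/1550 = 3.4919115 × 10^9.
Urban: 6987²·(1 − 416/6987)·14940/416 = 1.6488437 × 10^9.
Sum = 5.3548796 × 10^10.
SE = √(5.3548796 × 10^10) = 231410.

231410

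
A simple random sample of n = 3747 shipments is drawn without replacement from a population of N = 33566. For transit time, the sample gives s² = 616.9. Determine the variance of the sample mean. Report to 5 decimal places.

0.14626

Under SRS without replacement, Var(ȳ) = (1 − f)·s²/n with f = n/N = 3747/33566 = 0.11163082.
Var(ȳ) = (1 − 0.11163082)·616.9/3747 = 0.88836918·0.16463838 = 0.14625966.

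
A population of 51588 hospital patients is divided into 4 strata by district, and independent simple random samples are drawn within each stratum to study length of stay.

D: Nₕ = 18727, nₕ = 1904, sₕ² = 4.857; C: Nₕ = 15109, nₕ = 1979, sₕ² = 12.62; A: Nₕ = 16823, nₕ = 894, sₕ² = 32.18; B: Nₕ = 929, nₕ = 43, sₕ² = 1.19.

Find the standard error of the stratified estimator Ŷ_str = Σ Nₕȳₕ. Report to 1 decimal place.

3426.0

Var(Ŷ_str) = Σₕ Nₕ²(1 − fₕ)sₕ²/nₕ.
D: 18727²·(1 − 1904/18727)·4.857/1904 = 803660.85.
C: 15109²·(1 − 1979/15109)·12.62/1979 = 1.2650684 × 10^6.
A: 16823²·(1 − 894/16823)·32.18/894 = 9.6458494 × 10^6.
B: 929²·(1 − 43/929)·1.19/43 = 22778.648.
Sum = 1.1737357 × 10^7.
SE = √(1.1737357 × 10^7) = 3426.0.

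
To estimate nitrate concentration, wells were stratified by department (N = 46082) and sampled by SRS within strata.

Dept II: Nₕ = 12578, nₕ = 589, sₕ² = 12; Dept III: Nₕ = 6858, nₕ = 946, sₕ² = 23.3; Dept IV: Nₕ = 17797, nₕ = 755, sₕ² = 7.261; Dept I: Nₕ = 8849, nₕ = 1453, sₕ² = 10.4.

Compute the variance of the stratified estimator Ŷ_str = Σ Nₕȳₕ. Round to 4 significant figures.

Var(Ŷ_str) = Σₕ Nₕ²(1 − fₕ)sₕ²/nₕ.
Dept II: 12578²·(1 − 589/12578)·12/589 = 3.0722779 × 10^6.
Dept III: 6858²·(1 − 946/6858)·23.3/946 = 998611.79.
Dept IV: 17797²·(1 − 755/17797)·7.261/755 = 2.9168685 × 10^6.
Dept I: 8849²·(1 − 1453/8849)·10.4/1453 = 468445.23.
Sum = 7.4562034 × 10^6.

7.456 × 10^6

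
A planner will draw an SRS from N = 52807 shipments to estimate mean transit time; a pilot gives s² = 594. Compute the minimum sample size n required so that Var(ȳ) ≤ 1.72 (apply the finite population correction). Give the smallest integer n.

344

Without fpc, n₀ = s²/D = 594/1.72 = 345.3488.
With fpc, (1 − n/N)·s²/n ≤ D requires n ≥ n₀/(1 + n₀/N) = 345.3488/(1 + 345.3488/52807) = 343.1050.
Rounding up, n = 344.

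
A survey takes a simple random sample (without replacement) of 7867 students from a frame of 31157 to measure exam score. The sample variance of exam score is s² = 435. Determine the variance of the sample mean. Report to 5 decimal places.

0.04133

Under SRS without replacement, Var(ȳ) = (1 − f)·s²/n with f = n/N = 7867/31157 = 0.25249543.
Var(ȳ) = (1 − 0.25249543)·435/7867 = 0.74750457·0.055294267 = 0.041332718.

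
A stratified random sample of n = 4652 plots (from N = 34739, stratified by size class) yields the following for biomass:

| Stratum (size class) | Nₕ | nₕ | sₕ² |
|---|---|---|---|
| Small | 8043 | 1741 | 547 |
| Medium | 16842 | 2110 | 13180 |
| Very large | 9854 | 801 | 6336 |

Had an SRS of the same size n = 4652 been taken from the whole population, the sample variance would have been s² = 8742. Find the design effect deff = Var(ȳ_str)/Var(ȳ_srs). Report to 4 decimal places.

1.1565

Var(ȳ_str) = Σ Wₕ²(1−fₕ)sₕ²/nₕ with Wₕ = Nₕ/34739:
  Small: (8043/34739)²·(1−1741/8043)·547/1741 = 0.013196246
  Medium: (16842/34739)²·(1−2110/16842)·13180/2110 = 1.2842622
  Very large: (9854/34739)²·(1−801/9854)·6336/801 = 0.58472694
  → Var(ȳ_str) = 1.8821854.
Var(ȳ_srs) = (1 − 4652/34739)·8742/4652 = 1.6275437.
deff = 1.8821854 / 1.6275437 = 1.1565.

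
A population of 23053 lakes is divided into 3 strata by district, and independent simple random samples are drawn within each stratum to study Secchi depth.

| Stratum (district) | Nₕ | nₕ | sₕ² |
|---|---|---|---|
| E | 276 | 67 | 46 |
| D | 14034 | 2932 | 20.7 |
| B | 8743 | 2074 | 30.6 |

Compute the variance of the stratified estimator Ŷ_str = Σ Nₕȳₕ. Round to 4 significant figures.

2.000 × 10^6

Var(Ŷ_str) = Σₕ Nₕ²(1 − fₕ)sₕ²/nₕ.
E: 276²·(1 − 67/276)·46/67 = 39603.94.
D: 14034²·(1 − 2932/14034)·20.7/2932 = 1.0999909 × 10^6.
B: 8743²·(1 − 2074/8743)·30.6/2074 = 860268.2.
Sum = 1.999863 × 10^6.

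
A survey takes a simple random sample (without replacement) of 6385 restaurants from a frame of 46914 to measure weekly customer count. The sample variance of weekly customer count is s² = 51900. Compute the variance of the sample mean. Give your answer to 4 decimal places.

Under SRS without replacement, Var(ȳ) = (1 − f)·s²/n with f = n/N = 6385/46914 = 0.13610010.
Var(ȳ) = (1 − 0.13610010)·51900/6385 = 0.86389990·8.128426 = 7.0221464.

7.0221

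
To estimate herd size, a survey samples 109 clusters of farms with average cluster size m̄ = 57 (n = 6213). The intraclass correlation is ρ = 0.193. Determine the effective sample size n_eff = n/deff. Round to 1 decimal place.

526.2

deff = 1 + (57 − 1)·0.193 = 1 + 10.808 = 11.808.
n_eff = 6213 / 11.808 = 526.2.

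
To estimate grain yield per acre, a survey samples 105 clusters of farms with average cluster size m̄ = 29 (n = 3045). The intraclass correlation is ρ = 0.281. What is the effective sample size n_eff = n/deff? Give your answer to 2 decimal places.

343.37

deff = 1 + (29 − 1)·0.281 = 1 + 7.868 = 8.868.
n_eff = 3045 / 8.868 = 343.37.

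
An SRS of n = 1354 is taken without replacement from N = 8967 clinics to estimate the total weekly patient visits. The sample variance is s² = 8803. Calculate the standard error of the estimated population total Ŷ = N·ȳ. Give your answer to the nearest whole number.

Var(Ŷ) = N²·Var(ȳ) = N²·(1 − n/N)·s²/n.
f = 1354/8967 = 0.15099810; Var(ȳ) = 0.84900190·8803/1354 = 5.5197664.
Var(Ŷ) = 8967² · 5.5197664 = 4.4382835 × 10^8.
SE(Ŷ) = √(4.4382835 × 10^8) = 21067.

21067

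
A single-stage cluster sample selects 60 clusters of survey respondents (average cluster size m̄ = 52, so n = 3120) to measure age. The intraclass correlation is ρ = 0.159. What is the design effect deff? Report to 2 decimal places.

9.11

deff = 1 + (52 − 1)·0.159 = 1 + 8.109 = 9.109.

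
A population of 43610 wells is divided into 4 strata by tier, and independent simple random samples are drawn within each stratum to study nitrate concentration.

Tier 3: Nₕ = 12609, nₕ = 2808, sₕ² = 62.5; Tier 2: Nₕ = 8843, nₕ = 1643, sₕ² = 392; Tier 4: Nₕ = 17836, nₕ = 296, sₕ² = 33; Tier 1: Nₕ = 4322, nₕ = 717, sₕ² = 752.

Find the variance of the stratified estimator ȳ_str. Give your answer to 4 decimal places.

0.0364

Var(ȳ_str) = Σₕ Wₕ²(1 − fₕ)sₕ²/nₕ with Wₕ = Nₕ/N, N = 43610.
Tier 3: Wₕ = 0.28913093; term = 0.28913093²·(1 − 0.22269807)·62.5/2808 = 0.0014463113.
Tier 2: Wₕ = 0.20277459; term = 0.20277459²·(1 − 0.18579668)·392/1643 = 0.0079874555.
Tier 4: Wₕ = 0.40898876; term = 0.40898876²·(1 − 0.01659565)·33/296 = 0.018339062.
Tier 1: Wₕ = 0.09910571; term = 0.09910571²·(1 − 0.16589542)·752/717 = 0.0085924407.
Sum = 0.03636527.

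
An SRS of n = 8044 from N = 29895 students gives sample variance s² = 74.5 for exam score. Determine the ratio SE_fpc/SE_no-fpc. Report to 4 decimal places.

f = n/N = 8044/29895 = 0.26907510.
SE_no-fpc = √(s²/n) = 0.096237006; SE_fpc = √((1−f)s²/n) = 0.082277007.
Ratio = √(1−f) = 0.85494146.

0.8549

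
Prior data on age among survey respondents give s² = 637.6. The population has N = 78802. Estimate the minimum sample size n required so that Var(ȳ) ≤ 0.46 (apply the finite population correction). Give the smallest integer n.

Without fpc, n₀ = s²/D = 637.6/0.46 = 1386.0870.
With fpc, (1 − n/N)·s²/n ≤ D requires n ≥ n₀/(1 + n₀/N) = 1386.0870/(1 + 1386.0870/78802) = 1362.1279.
Rounding up, n = 1363.

1363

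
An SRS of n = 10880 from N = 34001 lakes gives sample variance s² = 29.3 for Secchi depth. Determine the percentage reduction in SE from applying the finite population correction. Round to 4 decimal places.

f = n/N = 10880/34001 = 0.31999059.
SE_no-fpc = √(s²/n) = 0.051894265; SE_fpc = √((1−f)s²/n) = 0.042793403.
Ratio = √(1−f) = 0.82462683. Reduction = 100·(1 − 0.82462683) = 17.5373%.

17.5373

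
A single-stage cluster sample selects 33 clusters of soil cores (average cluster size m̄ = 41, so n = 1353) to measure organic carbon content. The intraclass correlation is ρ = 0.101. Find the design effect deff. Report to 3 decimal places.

deff = 1 + (41 − 1)·0.101 = 1 + 4.04 = 5.04.

5.040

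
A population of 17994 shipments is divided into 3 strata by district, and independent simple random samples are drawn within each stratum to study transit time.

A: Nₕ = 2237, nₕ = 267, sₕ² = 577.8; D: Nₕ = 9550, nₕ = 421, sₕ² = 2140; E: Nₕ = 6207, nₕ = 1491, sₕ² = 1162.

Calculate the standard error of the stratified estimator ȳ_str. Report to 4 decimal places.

1.2119

Var(ȳ_str) = Σₕ Wₕ²(1 − fₕ)sₕ²/nₕ with Wₕ = Nₕ/N, N = 17994.
A: Wₕ = 0.12431922; term = 0.12431922²·(1 − 0.11935628)·577.8/267 = 0.029453917.
D: Wₕ = 0.53073247; term = 0.53073247²·(1 − 0.04408377)·2140/421 = 1.3686828.
E: Wₕ = 0.34494832; term = 0.34494832²·(1 − 0.24021266)·1162/1491 = 0.070457721.
Sum = 1.4685944.
SE = √(1.4685944) = 1.2119.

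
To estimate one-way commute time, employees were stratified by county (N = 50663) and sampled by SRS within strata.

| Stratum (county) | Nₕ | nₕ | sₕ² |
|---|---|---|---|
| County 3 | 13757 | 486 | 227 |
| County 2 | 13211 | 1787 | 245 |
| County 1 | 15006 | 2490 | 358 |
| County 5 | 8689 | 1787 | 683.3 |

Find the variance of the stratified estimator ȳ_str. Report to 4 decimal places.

Var(ȳ_str) = Σₕ Wₕ²(1 − fₕ)sₕ²/nₕ with Wₕ = Nₕ/N, N = 50663.
County 3: Wₕ = 0.27153939; term = 0.27153939²·(1 − 0.03532747)·227/486 = 0.033222719.
County 2: Wₕ = 0.26076229; term = 0.26076229²·(1 − 0.13526607)·245/1787 = 0.0080614583.
County 1: Wₕ = 0.29619249; term = 0.29619249²·(1 − 0.16593363)·358/2490 = 0.010520403.
County 5: Wₕ = 0.17150583; term = 0.17150583²·(1 − 0.20566233)·683.3/1787 = 0.0089340795.
Sum = 0.06073866.

0.0607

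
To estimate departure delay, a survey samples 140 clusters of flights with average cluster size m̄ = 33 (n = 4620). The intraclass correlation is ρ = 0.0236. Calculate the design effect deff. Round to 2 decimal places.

1.76

deff = 1 + (33 − 1)·0.0236 = 1 + 0.7552 = 1.7552.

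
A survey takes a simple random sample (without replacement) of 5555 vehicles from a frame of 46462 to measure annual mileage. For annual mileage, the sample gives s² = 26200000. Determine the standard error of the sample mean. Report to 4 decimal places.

Under SRS without replacement, Var(ȳ) = (1 − f)·s²/n with f = n/N = 5555/46462 = 0.11956007.
Var(ȳ) = (1 − 0.11956007)·26200000/5555 = 0.88043993·4716.4716 = 4152.57.
SE(ȳ) = √(4152.57) = 64.4404.

64.4404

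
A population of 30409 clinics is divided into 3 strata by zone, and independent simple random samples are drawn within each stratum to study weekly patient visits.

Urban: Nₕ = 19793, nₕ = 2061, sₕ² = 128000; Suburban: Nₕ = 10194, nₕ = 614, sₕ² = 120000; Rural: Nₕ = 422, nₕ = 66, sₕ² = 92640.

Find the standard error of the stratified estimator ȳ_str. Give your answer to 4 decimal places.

6.6664

Var(ȳ_str) = Σₕ Wₕ²(1 − fₕ)sₕ²/nₕ with Wₕ = Nₕ/N, N = 30409.
Urban: Wₕ = 0.65089283; term = 0.65089283²·(1 − 0.10412772)·128000/2061 = 23.572033.
Suburban: Wₕ = 0.33522970; term = 0.33522970²·(1 − 0.06023151)·120000/614 = 20.64043.
Rural: Wₕ = 0.01387747; term = 0.01387747²·(1 − 0.15639810)·92640/66 = 0.22804092.
Sum = 44.440504.
SE = √(44.440504) = 6.6664.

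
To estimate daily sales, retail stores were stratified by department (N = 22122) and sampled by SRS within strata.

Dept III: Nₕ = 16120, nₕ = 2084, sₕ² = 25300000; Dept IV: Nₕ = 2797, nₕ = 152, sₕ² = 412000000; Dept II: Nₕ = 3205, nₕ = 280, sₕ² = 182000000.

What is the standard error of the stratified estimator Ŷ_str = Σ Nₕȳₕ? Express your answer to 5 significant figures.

5.3752 × 10^6

Var(Ŷ_str) = Σₕ Nₕ²(1 − fₕ)sₕ²/nₕ.
Dept III: 16120²·(1 − 2084/16120)·25300000/2084 = 2.7468263 × 10^12.
Dept IV: 2797²·(1 − 152/2797)·412000000/152 = 2.005265 × 10^13.
Dept II: 3205²·(1 − 280/3205)·182000000/280 = 6.0935062 × 10^12.
Sum = 2.8892983 × 10^13.
SE = √(2.8892983 × 10^13) = 5.3752 × 10^6.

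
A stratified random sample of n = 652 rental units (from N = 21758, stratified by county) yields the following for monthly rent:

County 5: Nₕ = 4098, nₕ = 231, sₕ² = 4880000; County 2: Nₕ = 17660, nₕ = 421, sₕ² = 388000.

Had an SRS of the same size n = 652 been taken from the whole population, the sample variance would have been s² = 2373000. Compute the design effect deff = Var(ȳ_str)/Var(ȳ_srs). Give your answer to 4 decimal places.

0.3682

Var(ȳ_str) = Σ Wₕ²(1−fₕ)sₕ²/nₕ with Wₕ = Nₕ/21758:
  County 5: (4098/21758)²·(1−231/4098)·4880000/231 = 707.15729
  County 2: (17660/21758)²·(1−421/17660)·388000/421 = 592.67206
  → Var(ȳ_str) = 1299.8294.
Var(ȳ_srs) = (1 − 652/21758)·2373000/652 = 3530.5072.
deff = 1299.8294 / 3530.5072 = 0.3682.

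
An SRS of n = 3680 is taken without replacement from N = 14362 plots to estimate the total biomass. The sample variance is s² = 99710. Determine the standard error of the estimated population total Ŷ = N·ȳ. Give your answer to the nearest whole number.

Var(Ŷ) = N²·Var(ȳ) = N²·(1 − n/N)·s²/n.
f = 3680/14362 = 0.25623172; Var(ȳ) = 0.74376828·99710/3680 = 20.152482.
Var(Ŷ) = 14362² · 20.152482 = 4.1567929 × 10^9.
SE(Ŷ) = √(4.1567929 × 10^9) = 64473.

64473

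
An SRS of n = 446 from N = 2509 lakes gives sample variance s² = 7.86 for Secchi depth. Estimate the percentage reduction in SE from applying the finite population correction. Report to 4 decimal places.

9.3226

f = n/N = 446/2509 = 0.17776006.
SE_no-fpc = √(s²/n) = 0.13275285; SE_fpc = √((1−f)s²/n) = 0.12037689.
Ratio = √(1−f) = 0.90677447. Reduction = 100·(1 − 0.90677447) = 9.3226%.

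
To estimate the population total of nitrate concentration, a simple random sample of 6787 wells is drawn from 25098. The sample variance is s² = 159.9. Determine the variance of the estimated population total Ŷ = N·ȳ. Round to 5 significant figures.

Var(Ŷ) = N²·Var(ȳ) = N²·(1 − n/N)·s²/n.
f = 6787/25098 = 0.27041995; Var(ȳ) = 0.72958005·159.9/6787 = 0.017188721.
Var(Ŷ) = 25098² · 0.017188721 = 1.082734 × 10^7.

1.0827 × 10^7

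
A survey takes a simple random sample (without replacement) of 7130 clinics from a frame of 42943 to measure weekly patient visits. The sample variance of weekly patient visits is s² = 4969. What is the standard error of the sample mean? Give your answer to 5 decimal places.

0.76237

Under SRS without replacement, Var(ȳ) = (1 − f)·s²/n with f = n/N = 7130/42943 = 0.16603405.
Var(ȳ) = (1 − 0.16603405)·4969/7130 = 0.83396595·0.69691445 = 0.58120292.
SE(ȳ) = √(0.58120292) = 0.76237.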